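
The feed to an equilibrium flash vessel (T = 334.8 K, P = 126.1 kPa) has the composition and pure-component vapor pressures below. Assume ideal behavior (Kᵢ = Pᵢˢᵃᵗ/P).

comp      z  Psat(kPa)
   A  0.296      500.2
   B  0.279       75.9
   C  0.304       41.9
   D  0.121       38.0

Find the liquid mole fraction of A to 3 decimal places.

x_A = 0.162

Raoult's law: Kᵢ = Pᵢˢᵃᵗ/P = Pᵢˢᵃᵗ/126.1.
  K_A = 500.2/126.1 = 3.96669, K_B = 75.9/126.1 = 0.60190, K_C = 41.9/126.1 = 0.33228, K_D = 38.0/126.1 = 0.30135
Material balance + equilibrium reduce to Σ zᵢ(Kᵢ−1)/(1+ψ(Kᵢ−1)) = 0.
Feasibility: ΣzᵢKᵢ = 1.480, Σzᵢ/Kᵢ = 1.855 — both > 1, two phases present.
Newton iteration, ψ⁰ = 0.58:
  ψ = 0.580: g = -0.2951, g' = -0.955 → ψ = 0.271
  ψ = 0.271: g = 0.0103, g' = -1.148 → ψ = 0.280
Converged at ψ = 0.280.
Compositions from xᵢ = zᵢ/(1+ψ(Kᵢ−1)), yᵢ = Kᵢxᵢ:
  A: x = 0.162, y = 0.641
  B: x = 0.314, y = 0.189
  C: x = 0.374, y = 0.124
  D: x = 0.150, y = 0.045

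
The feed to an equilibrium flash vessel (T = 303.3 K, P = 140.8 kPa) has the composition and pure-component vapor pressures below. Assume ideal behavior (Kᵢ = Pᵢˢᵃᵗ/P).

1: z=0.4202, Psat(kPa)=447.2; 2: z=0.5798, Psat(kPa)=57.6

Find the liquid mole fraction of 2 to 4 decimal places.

x_2 = 0.7864

Raoult's law: Kᵢ = Pᵢˢᵃᵗ/P = Pᵢˢᵃᵗ/140.8.
  K_1 = 447.2/140.8 = 3.176136, K_2 = 57.6/140.8 = 0.409091
Material balance + equilibrium reduce to Σ zᵢ(Kᵢ−1)/(1+ψ(Kᵢ−1)) = 0.
Check two-phase: ΣzᵢKᵢ = 1.5718 > 1 and Σzᵢ/Kᵢ = 1.5496 > 1, so g(0) = 0.5718 > 0 and g(1) = -0.5496 < 0.
Iterate (Newton) starting at ψ = 0.5:
  ψ = 0.5000: g = -0.04836, g' = -0.8642 → ψ = 0.4440
  ψ = 0.4440: g = 0.00056, g' = -0.8868 → ψ = 0.4447
Converged at ψ = 0.4447.
Compositions from xᵢ = zᵢ/(1+ψ(Kᵢ−1)), yᵢ = Kᵢxᵢ:
  1: x = 0.2136, y = 0.6783
  2: x = 0.7864, y = 0.3217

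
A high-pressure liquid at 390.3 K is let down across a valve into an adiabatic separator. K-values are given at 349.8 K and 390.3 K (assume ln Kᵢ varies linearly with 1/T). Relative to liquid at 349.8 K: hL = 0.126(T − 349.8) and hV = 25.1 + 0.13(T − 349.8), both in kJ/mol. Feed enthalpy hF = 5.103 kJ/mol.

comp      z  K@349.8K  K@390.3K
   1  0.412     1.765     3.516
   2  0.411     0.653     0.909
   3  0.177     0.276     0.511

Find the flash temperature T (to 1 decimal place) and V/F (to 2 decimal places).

T = 351.7 K, V/F = 0.19

Adiabatic flash: solve Rachford–Rice at each trial T, then check hF = ψ·hV(T) + (1−ψ)·hL(T).
  T = 349.8 K: K = (1.765, 0.653, 0.276), RR gives ψ = 0.119, H_out = 2.980 kJ/mol
  T = 390.3 K: K = (3.516, 0.909, 0.511), RR gives ψ = 1.000, H_out = 30.365 kJ/mol
  T = 370.1 K: K = (2.541, 0.778, 0.382), RR gives ψ = 0.710, H_out = 20.432 kJ/mol
  T = 360.0 K: K = (2.130, 0.715, 0.327), RR gives ψ = 0.457, H_out = 12.779 kJ/mol
  T = 354.9 K: K = (1.942, 0.684, 0.301), RR gives ψ = 0.305, H_out = 8.312 kJ/mol
  T = 352.4 K: K = (1.854, 0.669, 0.288), RR gives ψ = 0.220, H_out = 5.839 kJ/mol
  T = 351.1 K: K = (1.809, 0.661, 0.282), RR gives ψ = 0.171, H_out = 4.452 kJ/mol
Linear interpolation between T = 351.1 (H_out = 4.452) and T = 352.4 (H_out = 5.839) on hF = 5.103 gives T ≈ 351.7 K, at which ψ = 0.19.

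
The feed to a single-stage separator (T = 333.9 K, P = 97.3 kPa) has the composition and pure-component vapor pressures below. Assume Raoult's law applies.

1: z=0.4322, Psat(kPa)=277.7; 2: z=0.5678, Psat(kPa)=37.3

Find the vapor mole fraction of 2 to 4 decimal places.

Raoult's law: Kᵢ = Pᵢˢᵃᵗ/P = Pᵢˢᵃᵗ/97.3.
  K_1 = 277.7/97.3 = 2.854060, K_2 = 37.3/97.3 = 0.383350
Binary case is linear: z₁(K₁−1)(1+V/F(K₂−1)) + z₂(K₂−1)(1+V/F(K₁−1)) = 0
⇒ V/F = [z₁(K₁−1)+z₂(K₂−1)] / [−(K₁−1)(K₂−1)] = 0.45119/1.14331 = 0.3946
Compositions from xᵢ = zᵢ/(1+V/F(Kᵢ−1)), yᵢ = Kᵢxᵢ:
  1: x = 0.2496, y = 0.7123
  2: x = 0.7504, y = 0.2877

y_2 = 0.2877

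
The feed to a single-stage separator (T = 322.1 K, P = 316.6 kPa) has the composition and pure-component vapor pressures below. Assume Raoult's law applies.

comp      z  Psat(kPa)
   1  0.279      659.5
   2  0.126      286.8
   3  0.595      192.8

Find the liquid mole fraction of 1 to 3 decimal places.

Raoult's law: Kᵢ = Pᵢˢᵃᵗ/P = Pᵢˢᵃᵗ/316.6.
  K_1 = 659.5/316.6 = 2.08307, K_2 = 286.8/316.6 = 0.90587, K_3 = 192.8/316.6 = 0.60897
Material balance + equilibrium reduce to Σ zᵢ(Kᵢ−1)/(1+V/F(Kᵢ−1)) = 0.
Feasibility: ΣzᵢKᵢ = 1.058, Σzᵢ/Kᵢ = 1.250 — both > 1, two phases present.
Newton–Raphson from V/F = 0.37:
  V/F = 0.370: g = -0.0686, g' = -0.292 → V/F = 0.135
  V/F = 0.135: g = 0.0058, g' = -0.351 → V/F = 0.152
Converged at V/F = 0.152.
Compositions from xᵢ = zᵢ/(1+V/F(Kᵢ−1)), yᵢ = Kᵢxᵢ:
  1: x = 0.240, y = 0.499
  2: x = 0.128, y = 0.116
  3: x = 0.633, y = 0.385

x_1 = 0.240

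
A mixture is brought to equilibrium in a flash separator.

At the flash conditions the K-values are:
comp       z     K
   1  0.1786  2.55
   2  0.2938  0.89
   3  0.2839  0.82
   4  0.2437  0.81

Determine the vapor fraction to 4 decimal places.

Newton–Raphson from ψ = 0.51:
  ψ = 0.5100: g = 0.01283, g' = -0.1598 → ψ = 0.5903
  ψ = 0.5903: g = 0.00067, g' = -0.1437 → ψ = 0.5950
Converged at ψ = 0.5950.

ψ = 0.5950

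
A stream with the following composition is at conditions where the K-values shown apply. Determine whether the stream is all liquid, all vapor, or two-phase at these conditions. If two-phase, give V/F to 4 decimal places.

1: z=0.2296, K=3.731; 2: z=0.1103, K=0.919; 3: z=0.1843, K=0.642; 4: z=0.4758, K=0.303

ΣzᵢKᵢ = 1.2205; Σzᵢ/Kᵢ = 2.0389.
Both exceed 1, so a two-phase solution exists.
Rachford–Rice: g(ψ) = Σ zᵢ(Kᵢ−1)/(1+ψ(Kᵢ−1)) = 0.
Newton iteration, ψ⁰ = 0.69:
  ψ = 0.6900: g = -0.51860, g' = -1.1062 → ψ = 0.2212
  ψ = 0.2212: g = -0.08193, g' = -1.0172 → ψ = 0.1407
  ψ = 0.1407: g = 0.00683, g' = -1.2049 → ψ = 0.1463
  ψ = 0.1463: g = 0.00005, g' = -1.1879 → ψ = 0.1464
Converged at ψ = 0.1464.

two-phase, V/F = 0.1464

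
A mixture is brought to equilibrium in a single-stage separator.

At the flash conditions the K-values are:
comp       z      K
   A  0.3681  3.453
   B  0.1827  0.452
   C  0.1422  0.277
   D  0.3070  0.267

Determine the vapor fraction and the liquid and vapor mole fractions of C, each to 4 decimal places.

Newton iteration, ψ⁰ = 0.5:
  ψ = 0.5000: g = -0.24860, g' = -1.1442 → ψ = 0.2827
  ψ = 0.2827: g = 0.00160, g' = -1.2290 → ψ = 0.2840
Converged at ψ = 0.2840.
Compositions from xᵢ = zᵢ/(1+ψ(Kᵢ−1)), yᵢ = Kᵢxᵢ:
  A: x = 0.2169, y = 0.7491
  B: x = 0.2164, y = 0.0978
  C: x = 0.1789, y = 0.0496
  D: x = 0.3877, y = 0.1035

ψ = 0.2840, x_C = 0.1789, y_C = 0.0496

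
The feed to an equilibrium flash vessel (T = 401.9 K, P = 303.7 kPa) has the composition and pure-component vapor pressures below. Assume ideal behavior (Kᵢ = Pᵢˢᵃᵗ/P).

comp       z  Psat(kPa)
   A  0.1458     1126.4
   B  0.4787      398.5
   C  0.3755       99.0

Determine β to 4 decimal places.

Raoult's law: Kᵢ = Pᵢˢᵃᵗ/P = Pᵢˢᵃᵗ/303.7.
  K_A = 1126.4/303.7 = 3.708923, K_B = 398.5/303.7 = 1.312150, K_C = 99.0/303.7 = 0.325980
Newton iteration, β⁰ = 0.66:
  β = 0.6600: g = -0.19034, g' = -0.7233 → β = 0.3968
  β = 0.3968: g = -0.02221, g' = -0.6033 → β = 0.3600
  β = 0.3600: g = 0.00009, g' = -0.6093 → β = 0.3602
Converged at β = 0.3602.

β = 0.3602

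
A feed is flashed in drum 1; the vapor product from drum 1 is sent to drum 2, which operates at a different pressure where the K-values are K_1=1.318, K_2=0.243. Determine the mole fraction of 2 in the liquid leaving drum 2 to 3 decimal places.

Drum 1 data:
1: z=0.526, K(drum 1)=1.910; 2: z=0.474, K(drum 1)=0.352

Drum 1:
Material balance + equilibrium reduce to Σ zᵢ(Kᵢ−1)/(1+ψ₁(Kᵢ−1)) = 0.
g(0) = ΣzᵢKᵢ − 1 = 0.172 and g(1) = 1 − Σzᵢ/Kᵢ = -0.622, so a root lies in (0, 1).
Newton–Raphson from ψ₁ = 0.36:
  ψ₁ = 0.360: g = -0.0401, g' = -0.586 → ψ₁ = 0.292
  ψ₁ = 0.292: g = -0.0004, g' = -0.575 → ψ₁ = 0.291
Converged at ψ₁ = 0.291.
Drum-1 compositions:
  1: x = 0.416, y = 0.794
  2: x = 0.584, y = 0.206
Drum-2 feed = drum-1 vapor: z₂ = (0.7944, 0.2056).
Drum 2:
Binary case is linear: z₁(K₁−1)(1+ψ₂(K₂−1)) + z₂(K₂−1)(1+ψ₂(K₁−1)) = 0
⇒ ψ₂ = [z₁(K₁−1)+z₂(K₂−1)] / [−(K₁−1)(K₂−1)] = 0.0970/0.2407 = 0.403
  1: x = 0.704, y = 0.928
  2: x = 0.296, y = 0.072

x_2 (drum 2) = 0.296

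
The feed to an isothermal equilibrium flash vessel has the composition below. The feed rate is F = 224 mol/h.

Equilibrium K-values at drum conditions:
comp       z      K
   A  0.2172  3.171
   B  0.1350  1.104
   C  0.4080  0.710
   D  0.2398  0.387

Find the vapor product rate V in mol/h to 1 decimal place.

V = 63.0 mol/h

Newton iteration, ψ⁰ = 0.5:
  ψ = 0.5000: g = -0.11090, g' = -0.4710 → ψ = 0.2645
  ψ = 0.2645: g = 0.00959, g' = -0.5830 → ψ = 0.2810
  ψ = 0.2810: g = 0.00012, g' = -0.5685 → ψ = 0.2812
Converged at ψ = 0.2812.
Then V = ψ·F = 0.2812·224 = 63.0 mol/h and L = F − V = 161.0 mol/h.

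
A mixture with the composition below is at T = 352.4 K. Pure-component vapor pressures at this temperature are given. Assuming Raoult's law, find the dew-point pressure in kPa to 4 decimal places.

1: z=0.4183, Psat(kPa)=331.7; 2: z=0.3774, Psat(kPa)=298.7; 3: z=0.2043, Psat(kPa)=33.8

Pdew = 116.7006 kPa

At the dew point ψ → 1, so Σzᵢ/Kᵢ = 1 with Kᵢ = Pᵢˢᵃᵗ/P ⇒ 1/P = Σzᵢ/Pᵢˢᵃᵗ.
1/P = 0.4183/331.7 + 0.3774/298.7 + 0.2043/33.8 = 0.0085689 ⇒ P = 116.7006 kPa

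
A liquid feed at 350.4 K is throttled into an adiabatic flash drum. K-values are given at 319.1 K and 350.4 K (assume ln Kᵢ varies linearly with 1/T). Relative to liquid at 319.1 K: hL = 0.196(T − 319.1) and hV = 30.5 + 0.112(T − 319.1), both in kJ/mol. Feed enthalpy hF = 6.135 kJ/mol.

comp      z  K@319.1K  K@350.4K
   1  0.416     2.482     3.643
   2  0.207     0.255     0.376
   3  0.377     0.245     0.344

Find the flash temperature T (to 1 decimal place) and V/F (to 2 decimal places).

Adiabatic flash: solve Rachford–Rice at each trial T, then check hF = ψ·hV(T) + (1−ψ)·hL(T).
  T = 319.1 K: K = (2.482, 0.255, 0.245), RR gives ψ = 0.160, H_out = 4.866 kJ/mol
  T = 350.4 K: K = (3.643, 0.376, 0.344), RR gives ψ = 0.424, H_out = 17.958 kJ/mol
  T = 334.8 K: K = (3.036, 0.313, 0.293), RR gives ψ = 0.307, H_out = 12.043 kJ/mol
  T = 327.0 K: K = (2.753, 0.283, 0.269), RR gives ψ = 0.240, H_out = 8.701 kJ/mol
  T = 323.1 K: K = (2.618, 0.269, 0.257), RR gives ψ = 0.202, H_out = 6.877 kJ/mol
  T = 321.1 K: K = (2.549, 0.262, 0.251), RR gives ψ = 0.181, H_out = 5.891 kJ/mol
Linear interpolation between T = 321.1 (H_out = 5.891) and T = 323.1 (H_out = 6.877) on hF = 6.135 gives T ≈ 321.6 K, at which ψ = 0.19.

T = 321.6 K, V/F = 0.19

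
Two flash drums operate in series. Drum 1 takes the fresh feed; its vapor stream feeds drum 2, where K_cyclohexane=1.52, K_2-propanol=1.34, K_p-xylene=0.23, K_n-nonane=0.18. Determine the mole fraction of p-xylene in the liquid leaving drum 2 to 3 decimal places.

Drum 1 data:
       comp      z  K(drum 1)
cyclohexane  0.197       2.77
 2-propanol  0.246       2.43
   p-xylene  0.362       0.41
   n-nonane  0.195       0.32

Drum 1:
Newton–Raphson from ψ₁ = 0.5:
  ψ₁ = 0.500: g = -0.1138, g' = -0.805 → ψ₁ = 0.359
  ψ₁ = 0.359: g = -0.0005, g' = -0.811 → ψ₁ = 0.358
Converged at ψ₁ = 0.358.
Drum-1 compositions:
  cyclohexane: x = 0.121, y = 0.334
  2-propanol: x = 0.163, y = 0.395
  p-xylene: x = 0.459, y = 0.188
  n-nonane: x = 0.258, y = 0.082
Drum-2 feed = drum-1 vapor: z₂ = (0.3340, 0.3953, 0.1882, 0.0825).
Drum 2:
Rachford–Rice: g(ψ₂) = Σ zᵢ(Kᵢ−1)/(1+ψ₂(Kᵢ−1)) = 0.
Check two-phase: ΣzᵢKᵢ = 1.096 > 1 and Σzᵢ/Kᵢ = 1.791 > 1, so g(0) = 0.096 > 0 and g(1) = -0.791 < 0.
Newton iteration, ψ₂⁰ = 0.5:
  ψ₂ = 0.500: g = -0.0975, g' = -0.545 → ψ₂ = 0.321
  ψ₂ = 0.321: g = -0.0142, g' = -0.402 → ψ₂ = 0.286
  ψ₂ = 0.286: g = -0.0003, g' = -0.384 → ψ₂ = 0.285
Converged at ψ₂ = 0.285.
  cyclohexane: x = 0.291, y = 0.442
  2-propanol: x = 0.360, y = 0.483
  p-xylene: x = 0.241, y = 0.055
  n-nonane: x = 0.108, y = 0.019

x_p-xylene (drum 2) = 0.241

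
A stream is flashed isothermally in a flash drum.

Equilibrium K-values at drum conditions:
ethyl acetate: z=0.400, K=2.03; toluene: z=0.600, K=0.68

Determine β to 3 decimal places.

Let β = V/F and solve Σ zᵢ(Kᵢ−1)/(1+β(Kᵢ−1)) = 0.
Feasibility: ΣzᵢKᵢ = 1.220, Σzᵢ/Kᵢ = 1.079 — both > 1, two phases present.
Newton–Raphson from β = 0.33:
  β = 0.330: g = 0.0928, g' = -0.313 → β = 0.626
  β = 0.626: g = 0.0103, g' = -0.253 → β = 0.667
Converged at β = 0.667.

β = 0.667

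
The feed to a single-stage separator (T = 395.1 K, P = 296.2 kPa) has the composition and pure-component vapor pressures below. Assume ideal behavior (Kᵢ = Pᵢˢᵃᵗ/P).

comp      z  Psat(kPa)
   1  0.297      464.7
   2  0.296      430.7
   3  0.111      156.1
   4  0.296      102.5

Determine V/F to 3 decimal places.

V/F = 0.182

Raoult's law: Kᵢ = Pᵢˢᵃᵗ/P = Pᵢˢᵃᵗ/296.2.
  K_1 = 464.7/296.2 = 1.56887, K_2 = 430.7/296.2 = 1.45409, K_3 = 156.1/296.2 = 0.52701, K_4 = 102.5/296.2 = 0.34605
Rachford–Rice: g(V/F) = Σ zᵢ(Kᵢ−1)/(1+V/F(Kᵢ−1)) = 0.
Feasibility: ΣzᵢKᵢ = 1.057, Σzᵢ/Kᵢ = 1.459 — both > 1, two phases present.
Iterate (Newton) starting at V/F = 0.5:
  V/F = 0.500: g = -0.1153, g' = -0.421 → V/F = 0.226
  V/F = 0.226: g = -0.0143, g' = -0.331 → V/F = 0.183
  V/F = 0.183: g = -0.0002, g' = -0.324 → V/F = 0.182
Converged at V/F = 0.182.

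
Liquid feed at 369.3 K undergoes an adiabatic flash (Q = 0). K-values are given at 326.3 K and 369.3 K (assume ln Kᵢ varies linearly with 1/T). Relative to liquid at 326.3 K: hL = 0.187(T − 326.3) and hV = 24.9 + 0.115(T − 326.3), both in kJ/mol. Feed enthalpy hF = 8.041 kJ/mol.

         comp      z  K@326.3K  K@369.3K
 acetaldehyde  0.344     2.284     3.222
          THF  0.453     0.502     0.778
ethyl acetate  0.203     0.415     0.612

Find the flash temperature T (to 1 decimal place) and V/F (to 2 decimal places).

T = 334.7 K, V/F = 0.27

Adiabatic flash: solve Rachford–Rice at each trial T, then check hF = ψ·hV(T) + (1−ψ)·hL(T).
  T = 326.3 K: K = (2.284, 0.502, 0.415), RR gives ψ = 0.144, H_out = 3.588 kJ/mol
  T = 369.3 K: K = (3.222, 0.778, 0.612), RR gives ψ = 0.928, H_out = 28.267 kJ/mol
  T = 347.8 K: K = (2.742, 0.633, 0.510), RR gives ψ = 0.469, H_out = 14.979 kJ/mol
  T = 337.1 K: K = (2.511, 0.566, 0.462), RR gives ψ = 0.303, H_out = 9.320 kJ/mol
  T = 331.7 K: K = (2.397, 0.534, 0.438), RR gives ψ = 0.223, H_out = 6.484 kJ/mol
  T = 334.4 K: K = (2.453, 0.550, 0.450), RR gives ψ = 0.263, H_out = 7.906 kJ/mol
  T = 335.8 K: K = (2.483, 0.558, 0.456), RR gives ψ = 0.283, H_out = 8.640 kJ/mol
Linear interpolation between T = 334.4 (H_out = 7.906) and T = 335.8 (H_out = 8.640) on hF = 8.041 gives T ≈ 334.7 K, at which ψ = 0.27.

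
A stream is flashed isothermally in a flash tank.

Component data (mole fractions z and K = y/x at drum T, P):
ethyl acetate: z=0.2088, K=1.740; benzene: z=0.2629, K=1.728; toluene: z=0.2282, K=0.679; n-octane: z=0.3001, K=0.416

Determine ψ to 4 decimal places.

Iterate (Newton) starting at ψ = 0.5:
  ψ = 0.5000: g = -0.08170, g' = -0.3734 → ψ = 0.2812
  ψ = 0.2812: g = -0.00344, g' = -0.3493 → ψ = 0.2713
Converged at ψ = 0.2713.

ψ = 0.2713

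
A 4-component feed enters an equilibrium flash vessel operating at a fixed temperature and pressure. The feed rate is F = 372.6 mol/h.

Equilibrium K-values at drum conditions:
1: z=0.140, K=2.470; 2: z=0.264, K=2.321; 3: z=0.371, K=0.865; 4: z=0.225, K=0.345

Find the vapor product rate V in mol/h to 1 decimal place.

Material balance + equilibrium reduce to Σ zᵢ(Kᵢ−1)/(1+ψ(Kᵢ−1)) = 0.
Check two-phase: ΣzᵢKᵢ = 1.357 > 1 and Σzᵢ/Kᵢ = 1.251 > 1, so g(0) = 0.357 > 0 and g(1) = -0.251 < 0.
Iterate (Newton) starting at ψ = 0.5:
  ψ = 0.500: g = 0.0558, g' = -0.489 → ψ = 0.614
  ψ = 0.614: g = -0.0005, g' = -0.502 → ψ = 0.613
Converged at ψ = 0.613.
Then V = ψ·F = 0.6132·372.6 = 228.5 mol/h and L = F − V = 144.1 mol/h.

V = 228.5 mol/h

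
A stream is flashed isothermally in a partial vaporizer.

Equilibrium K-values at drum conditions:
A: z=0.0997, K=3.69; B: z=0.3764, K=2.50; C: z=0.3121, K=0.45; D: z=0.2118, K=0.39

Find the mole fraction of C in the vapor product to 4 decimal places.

Newton iteration, V/F⁰ = 0.58:
  V/F = 0.5800: g = -0.04532, g' = -0.7446 → V/F = 0.5191
Converged at V/F = 0.5191.
Compositions from xᵢ = zᵢ/(1+V/F(Kᵢ−1)), yᵢ = Kᵢxᵢ:
  A: x = 0.0416, y = 0.1535
  B: x = 0.2116, y = 0.5290
  C: x = 0.4368, y = 0.1966
  D: x = 0.3100, y = 0.1209

y_C = 0.1966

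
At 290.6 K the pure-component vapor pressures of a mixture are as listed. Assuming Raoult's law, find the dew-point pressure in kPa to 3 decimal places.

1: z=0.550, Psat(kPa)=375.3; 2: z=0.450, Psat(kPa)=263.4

At the dew point ψ → 1, so Σzᵢ/Kᵢ = 1 with Kᵢ = Pᵢˢᵃᵗ/P ⇒ 1/P = Σzᵢ/Pᵢˢᵃᵗ.
1/P = 0.550/375.3 + 0.450/263.4 = 0.003174 ⇒ P = 315.068 kPa

Pdew = 315.068 kPa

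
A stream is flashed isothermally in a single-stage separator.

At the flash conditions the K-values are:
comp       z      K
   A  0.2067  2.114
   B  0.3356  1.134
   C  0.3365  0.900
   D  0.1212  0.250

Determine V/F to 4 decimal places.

Material balance + equilibrium reduce to Σ zᵢ(Kᵢ−1)/(1+V/F(Kᵢ−1)) = 0.
Feasibility: ΣzᵢKᵢ = 1.1507, Σzᵢ/Kᵢ = 1.2524 — both > 1, two phases present.
Newton iteration, V/F⁰ = 0.5:
  V/F = 0.5000: g = 0.00917, g' = -0.2894 → V/F = 0.5317
  V/F = 0.5317: g = -0.00014, g' = -0.2988 → V/F = 0.5312
Converged at V/F = 0.5312.

V/F = 0.5312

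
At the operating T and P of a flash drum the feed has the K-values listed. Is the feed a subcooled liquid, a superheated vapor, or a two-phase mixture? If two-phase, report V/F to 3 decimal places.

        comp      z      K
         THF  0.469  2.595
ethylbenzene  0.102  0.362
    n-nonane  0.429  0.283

two-phase, V/F = 0.335

ΣzᵢKᵢ = 1.375; Σzᵢ/Kᵢ = 1.978.
Both exceed 1, so a two-phase solution exists.
Material balance + equilibrium reduce to Σ zᵢ(Kᵢ−1)/(1+ψ(Kᵢ−1)) = 0.
Newton–Raphson from ψ = 0.44:
  ψ = 0.440: g = -0.1003, g' = -0.963 → ψ = 0.336
  ψ = 0.336: g = -0.0009, g' = -0.956 → ψ = 0.335
Converged at ψ = 0.335.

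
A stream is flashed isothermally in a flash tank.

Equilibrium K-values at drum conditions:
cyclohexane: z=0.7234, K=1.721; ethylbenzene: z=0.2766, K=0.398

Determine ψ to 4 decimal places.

ψ = 0.8180

Let ψ = V/F and solve Σ zᵢ(Kᵢ−1)/(1+ψ(Kᵢ−1)) = 0.
Check two-phase: ΣzᵢKᵢ = 1.3551 > 1 and Σzᵢ/Kᵢ = 1.1153 > 1, so g(0) = 0.3551 > 0 and g(1) = -0.1153 < 0.
Binary case is linear: z₁(K₁−1)(1+ψ(K₂−1)) + z₂(K₂−1)(1+ψ(K₁−1)) = 0
⇒ ψ = [z₁(K₁−1)+z₂(K₂−1)] / [−(K₁−1)(K₂−1)] = 0.35506/0.43404 = 0.8180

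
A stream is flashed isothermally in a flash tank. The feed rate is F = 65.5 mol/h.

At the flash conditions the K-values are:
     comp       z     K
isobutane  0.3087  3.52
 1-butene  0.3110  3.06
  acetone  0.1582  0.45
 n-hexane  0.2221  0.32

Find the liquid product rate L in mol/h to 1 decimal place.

Rachford–Rice: g(V/F) = Σ zᵢ(Kᵢ−1)/(1+V/F(Kᵢ−1)) = 0.
Feasibility: ΣzᵢKᵢ = 2.1805, Σzᵢ/Kᵢ = 1.2350 — both > 1, two phases present.
Newton iteration, V/F⁰ = 0.49:
  V/F = 0.4900: g = 0.32132, g' = -1.0400 → V/F = 0.7990
  V/F = 0.7990: g = 0.01440, g' = -1.0491 → V/F = 0.8127
  V/F = 0.8127: g = -0.00011, g' = -1.0652 → V/F = 0.8126
Converged at V/F = 0.8126.
Then V = V/F·F = 0.8126·65.5 = 53.2 mol/h and L = F − V = 12.3 mol/h.

L = 12.3 mol/h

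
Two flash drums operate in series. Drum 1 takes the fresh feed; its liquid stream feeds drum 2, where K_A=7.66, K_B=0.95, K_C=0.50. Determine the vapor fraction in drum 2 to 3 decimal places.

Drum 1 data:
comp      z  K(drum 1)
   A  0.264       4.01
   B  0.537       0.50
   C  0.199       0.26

V/F (drum 2) = 0.627

Drum 1:
Let ψ₁ = V/F and solve Σ zᵢ(Kᵢ−1)/(1+ψ₁(Kᵢ−1)) = 0.
Check two-phase: ΣzᵢKᵢ = 1.379 > 1 and Σzᵢ/Kᵢ = 1.905 > 1, so g(0) = 0.379 > 0 and g(1) = -0.905 < 0.
Newton iteration, ψ₁⁰ = 0.43:
  ψ₁ = 0.430: g = -0.2117, g' = -0.907 → ψ₁ = 0.197
  ψ₁ = 0.197: g = 0.0292, g' = -1.259 → ψ₁ = 0.220
Converged at ψ₁ = 0.220.
Drum-1 compositions:
  A: x = 0.159, y = 0.636
  B: x = 0.604, y = 0.302
  C: x = 0.238, y = 0.062
Drum-2 feed = drum-1 liquid: z₂ = (0.1587, 0.6035, 0.2378).
Drum 2:
Newton iteration, ψ₂⁰ = 0.5:
  ψ₂ = 0.500: g = 0.0546, g' = -0.483 → ψ₂ = 0.613
  ψ₂ = 0.613: g = 0.0053, g' = -0.398 → ψ₂ = 0.627
Converged at ψ₂ = 0.627.
  A: x = 0.031, y = 0.235
  B: x = 0.623, y = 0.592
  C: x = 0.346, y = 0.173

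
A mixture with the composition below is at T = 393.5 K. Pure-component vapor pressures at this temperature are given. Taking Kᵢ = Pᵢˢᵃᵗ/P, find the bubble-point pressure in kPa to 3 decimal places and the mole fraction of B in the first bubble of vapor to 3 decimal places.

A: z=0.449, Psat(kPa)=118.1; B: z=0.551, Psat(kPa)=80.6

Pbub = 97.438 kPa, y_B = 0.456

At the bubble point ψ → 0, so ΣzᵢKᵢ = 1 with Kᵢ = Pᵢˢᵃᵗ/P ⇒ P = ΣzᵢPᵢˢᵃᵗ.
P = 0.449·118.1 + 0.551·80.6 = 97.438 kPa
yᵢ = zᵢPᵢˢᵃᵗ/P ⇒ y_B = 0.551·80.6/97.438 = 0.456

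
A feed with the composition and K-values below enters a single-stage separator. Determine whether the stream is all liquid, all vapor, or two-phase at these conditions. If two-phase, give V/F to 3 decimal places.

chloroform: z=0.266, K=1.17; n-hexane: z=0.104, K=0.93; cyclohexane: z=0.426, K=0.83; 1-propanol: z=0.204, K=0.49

ΣzᵢKᵢ = 0.861; Σzᵢ/Kᵢ = 1.269.
Since ΣzᵢKᵢ < 1 the mixture is below its bubble point — single liquid phase.

all liquid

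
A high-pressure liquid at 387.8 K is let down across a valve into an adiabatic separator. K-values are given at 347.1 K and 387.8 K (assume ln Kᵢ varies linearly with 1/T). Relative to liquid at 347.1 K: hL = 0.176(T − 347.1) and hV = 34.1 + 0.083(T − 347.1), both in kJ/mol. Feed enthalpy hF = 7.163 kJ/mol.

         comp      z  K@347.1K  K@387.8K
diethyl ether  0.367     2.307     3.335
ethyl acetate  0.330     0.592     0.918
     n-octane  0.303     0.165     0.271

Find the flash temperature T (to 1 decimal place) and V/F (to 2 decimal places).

Adiabatic flash: solve Rachford–Rice at each trial T, then check hF = ψ·hV(T) + (1−ψ)·hL(T).
  T = 347.1 K: K = (2.307, 0.592, 0.165), RR gives ψ = 0.110, H_out = 3.743 kJ/mol
  T = 387.8 K: K = (3.335, 0.918, 0.271), RR gives ψ = 0.524, H_out = 23.037 kJ/mol
  T = 367.5 K: K = (2.803, 0.747, 0.215), RR gives ψ = 0.333, H_out = 14.310 kJ/mol
  T = 357.3 K: K = (2.550, 0.667, 0.189), RR gives ψ = 0.228, H_out = 9.350 kJ/mol
  T = 352.2 K: K = (2.427, 0.629, 0.177), RR gives ψ = 0.171, H_out = 6.647 kJ/mol
  T = 354.8 K: K = (2.490, 0.648, 0.183), RR gives ψ = 0.200, H_out = 8.047 kJ/mol
  T = 353.5 K: K = (2.458, 0.639, 0.180), RR gives ψ = 0.186, H_out = 7.353 kJ/mol
  T = 352.9 K: K = (2.444, 0.634, 0.178), RR gives ψ = 0.179, H_out = 7.028 kJ/mol
Linear interpolation between T = 352.9 (H_out = 7.028) and T = 353.5 (H_out = 7.353) on hF = 7.163 gives T ≈ 353.1 K, at which ψ = 0.18.

T = 353.1 K, V/F = 0.18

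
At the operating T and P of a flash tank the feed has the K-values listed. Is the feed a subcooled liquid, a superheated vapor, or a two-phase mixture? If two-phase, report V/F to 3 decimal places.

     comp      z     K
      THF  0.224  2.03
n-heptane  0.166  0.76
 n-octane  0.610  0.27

ΣzᵢKᵢ = 0.746; Σzᵢ/Kᵢ = 2.588.
Since ΣzᵢKᵢ < 1 the mixture is below its bubble point — single liquid phase.

subcooled liquid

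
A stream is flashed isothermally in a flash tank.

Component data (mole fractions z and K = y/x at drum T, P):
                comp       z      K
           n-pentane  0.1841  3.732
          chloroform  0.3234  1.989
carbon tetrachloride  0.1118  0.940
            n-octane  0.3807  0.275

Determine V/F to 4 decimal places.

Material balance + equilibrium reduce to Σ zᵢ(Kᵢ−1)/(1+V/F(Kᵢ−1)) = 0.
Check two-phase: ΣzᵢKᵢ = 1.5401 > 1 and Σzᵢ/Kᵢ = 1.7152 > 1, so g(0) = 0.5401 > 0 and g(1) = -0.7152 < 0.
Newton iteration, V/F⁰ = 0.5:
  V/F = 0.5000: g = -0.01328, g' = -0.8799 → V/F = 0.4849
Converged at V/F = 0.4849.

V/F = 0.4849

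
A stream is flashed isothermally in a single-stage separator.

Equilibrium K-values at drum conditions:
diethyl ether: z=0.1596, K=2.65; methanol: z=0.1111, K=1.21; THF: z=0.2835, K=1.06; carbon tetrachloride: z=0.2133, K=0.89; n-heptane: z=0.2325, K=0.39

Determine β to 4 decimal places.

Let β = V/F and solve Σ zᵢ(Kᵢ−1)/(1+β(Kᵢ−1)) = 0.
Feasibility: ΣzᵢKᵢ = 1.1384, Σzᵢ/Kᵢ = 1.2553 — both > 1, two phases present.
Iterate (Newton) starting at β = 0.62:
  β = 0.6200: g = -0.08605, g' = -0.3377 → β = 0.3652
  β = 0.3652: g = -0.00427, g' = -0.3204 → β = 0.3518
  β = 0.3518: g = 0.00001, g' = -0.3222 → β = 0.3519
Converged at β = 0.3519.

β = 0.3519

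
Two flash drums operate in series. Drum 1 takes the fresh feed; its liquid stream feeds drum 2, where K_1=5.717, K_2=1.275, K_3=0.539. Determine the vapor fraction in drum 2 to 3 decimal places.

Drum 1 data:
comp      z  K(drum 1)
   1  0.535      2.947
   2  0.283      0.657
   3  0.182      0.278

V/F (drum 2) = 0.815

Drum 1:
Let ψ₁ = V/F and solve Σ zᵢ(Kᵢ−1)/(1+ψ₁(Kᵢ−1)) = 0.
g(0) = ΣzᵢKᵢ − 1 = 0.813 and g(1) = 1 − Σzᵢ/Kᵢ = -0.267, so a root lies in (0, 1).
Newton–Raphson from ψ₁ = 0.44:
  ψ₁ = 0.440: g = 0.2541, g' = -0.838 → ψ₁ = 0.743
  ψ₁ = 0.743: g = 0.0119, g' = -0.840 → ψ₁ = 0.757
Converged at ψ₁ = 0.757.
Drum-1 compositions:
  1: x = 0.216, y = 0.637
  2: x = 0.382, y = 0.251
  3: x = 0.401, y = 0.112
Drum-2 feed = drum-1 liquid: z₂ = (0.2162, 0.3823, 0.4015).
Drum 2:
Material balance + equilibrium reduce to Σ zᵢ(Kᵢ−1)/(1+ψ₂(Kᵢ−1)) = 0.
g(0) = ΣzᵢKᵢ − 1 = 0.940 and g(1) = 1 − Σzᵢ/Kᵢ = -0.083, so a root lies in (0, 1).
Newton iteration, ψ₂⁰ = 0.5:
  ψ₂ = 0.500: g = 0.1556, g' = -0.593 → ψ₂ = 0.762
  ψ₂ = 0.762: g = 0.0234, g' = -0.450 → ψ₂ = 0.814
  ψ₂ = 0.814: g = 0.0002, g' = -0.443 → ψ₂ = 0.815
Converged at ψ₂ = 0.815.
  1: x = 0.045, y = 0.255
  2: x = 0.312, y = 0.398
  3: x = 0.643, y = 0.347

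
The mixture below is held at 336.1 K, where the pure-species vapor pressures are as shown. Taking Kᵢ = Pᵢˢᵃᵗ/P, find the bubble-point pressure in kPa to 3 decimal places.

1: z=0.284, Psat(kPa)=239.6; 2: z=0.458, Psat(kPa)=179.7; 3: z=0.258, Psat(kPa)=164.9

At the bubble point ψ → 0, so ΣzᵢKᵢ = 1 with Kᵢ = Pᵢˢᵃᵗ/P ⇒ P = ΣzᵢPᵢˢᵃᵗ.
P = 0.284·239.6 + 0.458·179.7 + 0.258·164.9 = 192.893 kPa

Pbub = 192.893 kPa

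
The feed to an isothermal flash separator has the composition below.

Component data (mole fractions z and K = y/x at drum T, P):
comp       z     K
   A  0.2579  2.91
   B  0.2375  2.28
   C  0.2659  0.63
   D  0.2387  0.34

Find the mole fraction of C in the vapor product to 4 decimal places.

Material balance + equilibrium reduce to Σ zᵢ(Kᵢ−1)/(1+β(Kᵢ−1)) = 0.
Feasibility: ΣzᵢKᵢ = 1.5407, Σzᵢ/Kᵢ = 1.3169 — both > 1, two phases present.
Newton iteration, β⁰ = 0.56:
  β = 0.5600: g = 0.04108, g' = -0.6712 → β = 0.6212
  β = 0.6212: g = -0.00013, g' = -0.6776 → β = 0.6210
Converged at β = 0.6210.
Compositions from xᵢ = zᵢ/(1+β(Kᵢ−1)), yᵢ = Kᵢxᵢ:
  A: x = 0.1180, y = 0.3433
  B: x = 0.1323, y = 0.3017
  C: x = 0.3452, y = 0.2175
  D: x = 0.4045, y = 0.1375

y_C = 0.2175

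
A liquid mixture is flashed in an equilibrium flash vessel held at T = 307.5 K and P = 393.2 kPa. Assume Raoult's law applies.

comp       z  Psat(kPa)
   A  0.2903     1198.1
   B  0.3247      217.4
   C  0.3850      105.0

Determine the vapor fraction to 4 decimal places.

Raoult's law: Kᵢ = Pᵢˢᵃᵗ/P = Pᵢˢᵃᵗ/393.2.
  K_A = 1198.1/393.2 = 3.047050, K_B = 217.4/393.2 = 0.552899, K_C = 105.0/393.2 = 0.267040
Material balance + equilibrium reduce to Σ zᵢ(Kᵢ−1)/(1+ψ(Kᵢ−1)) = 0.
g(0) = ΣzᵢKᵢ − 1 = 0.1669 and g(1) = 1 − Σzᵢ/Kᵢ = -1.1243, so a root lies in (0, 1).
Newton iteration, ψ⁰ = 0.55:
  ψ = 0.5500: g = -0.38576, g' = -0.9639 → ψ = 0.1498
  ψ = 0.1498: g = -0.01778, g' = -1.0481 → ψ = 0.1328
  ψ = 0.1328: g = 0.00026, g' = -1.0792 → ψ = 0.1331
Converged at ψ = 0.1331.

ψ = 0.1331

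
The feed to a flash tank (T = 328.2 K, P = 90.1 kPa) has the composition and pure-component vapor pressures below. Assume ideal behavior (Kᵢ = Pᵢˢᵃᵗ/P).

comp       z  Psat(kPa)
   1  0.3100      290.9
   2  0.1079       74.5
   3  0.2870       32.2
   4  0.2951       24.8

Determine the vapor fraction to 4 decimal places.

ψ = 0.1971

Raoult's law: Kᵢ = Pᵢˢᵃᵗ/P = Pᵢˢᵃᵗ/90.1.
  K_1 = 290.9/90.1 = 3.228635, K_2 = 74.5/90.1 = 0.826859, K_3 = 32.2/90.1 = 0.357381, K_4 = 24.8/90.1 = 0.275250
Material balance + equilibrium reduce to Σ zᵢ(Kᵢ−1)/(1+ψ(Kᵢ−1)) = 0.
g(0) = ΣzᵢKᵢ − 1 = 0.2739 and g(1) = 1 − Σzᵢ/Kᵢ = -1.1017, so a root lies in (0, 1).
Iterate (Newton) starting at ψ = 0.5:
  ψ = 0.5000: g = -0.30086, g' = -0.9869 → ψ = 0.1951
  ψ = 0.1951: g = 0.00217, g' = -1.1165 → ψ = 0.1971
Converged at ψ = 0.1971.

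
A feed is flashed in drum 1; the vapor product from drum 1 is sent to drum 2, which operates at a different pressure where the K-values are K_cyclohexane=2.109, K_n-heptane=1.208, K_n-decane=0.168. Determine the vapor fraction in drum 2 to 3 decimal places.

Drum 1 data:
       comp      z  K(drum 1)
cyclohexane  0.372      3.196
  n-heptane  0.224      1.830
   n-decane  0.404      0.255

V/F (drum 2) = 0.750

Drum 1:
Material balance + equilibrium reduce to Σ zᵢ(Kᵢ−1)/(1+ψ₁(Kᵢ−1)) = 0.
g(0) = ΣzᵢKᵢ − 1 = 0.702 and g(1) = 1 − Σzᵢ/Kᵢ = -0.823, so a root lies in (0, 1).
Newton–Raphson from ψ₁ = 0.38:
  ψ₁ = 0.380: g = 0.1668, g' = -1.059 → ψ₁ = 0.538
  ψ₁ = 0.538: g = 0.0011, g' = -1.075 → ψ₁ = 0.539
Converged at ψ₁ = 0.539.
Drum-1 compositions:
  cyclohexane: x = 0.170, y = 0.545
  n-heptane: x = 0.155, y = 0.283
  n-decane: x = 0.675, y = 0.172
Drum-2 feed = drum-1 vapor: z₂ = (0.5447, 0.2833, 0.1721).
Drum 2:
Let ψ₂ = V/F and solve Σ zᵢ(Kᵢ−1)/(1+ψ₂(Kᵢ−1)) = 0.
Check two-phase: ΣzᵢKᵢ = 1.520 > 1 and Σzᵢ/Kᵢ = 1.517 > 1, so g(0) = 0.520 > 0 and g(1) = -0.517 < 0.
Iterate (Newton) starting at ψ₂ = 0.5:
  ψ₂ = 0.500: g = 0.1968, g' = -0.637 → ψ₂ = 0.809
  ψ₂ = 0.809: g = -0.0693, g' = -1.311 → ψ₂ = 0.756
  ψ₂ = 0.756: g = -0.0067, g' = -1.074 → ψ₂ = 0.750
Converged at ψ₂ = 0.750.
  cyclohexane: x = 0.297, y = 0.627
  n-heptane: x = 0.245, y = 0.296
  n-decane: x = 0.458, y = 0.077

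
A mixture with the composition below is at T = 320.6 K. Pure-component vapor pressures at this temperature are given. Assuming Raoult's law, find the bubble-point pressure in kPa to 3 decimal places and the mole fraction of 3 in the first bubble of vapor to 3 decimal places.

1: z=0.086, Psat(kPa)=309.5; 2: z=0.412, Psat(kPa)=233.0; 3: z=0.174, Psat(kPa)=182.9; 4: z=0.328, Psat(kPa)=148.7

At the bubble point ψ → 0, so ΣzᵢKᵢ = 1 with Kᵢ = Pᵢˢᵃᵗ/P ⇒ P = ΣzᵢPᵢˢᵃᵗ.
P = 0.086·309.5 + 0.412·233.0 + 0.174·182.9 + 0.328·148.7 = 203.211 kPa
yᵢ = zᵢPᵢˢᵃᵗ/P ⇒ y_3 = 0.174·182.9/203.211 = 0.157

Pbub = 203.211 kPa, y_3 = 0.157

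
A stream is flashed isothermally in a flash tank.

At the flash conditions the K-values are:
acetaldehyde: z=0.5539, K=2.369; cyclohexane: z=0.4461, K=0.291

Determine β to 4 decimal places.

β = 0.4554

Material balance + equilibrium reduce to Σ zᵢ(Kᵢ−1)/(1+β(Kᵢ−1)) = 0.
Check two-phase: ΣzᵢKᵢ = 1.4420 > 1 and Σzᵢ/Kᵢ = 1.7668 > 1, so g(0) = 0.4420 > 0 and g(1) = -0.7668 < 0.
Newton–Raphson from β = 0.68:
  β = 0.6800: g = -0.21802, g' = -1.1145 → β = 0.4844
  β = 0.4844: g = -0.02578, g' = -0.8955 → β = 0.4556
  β = 0.4556: g = -0.00019, g' = -0.8830 → β = 0.4554
Converged at β = 0.4554.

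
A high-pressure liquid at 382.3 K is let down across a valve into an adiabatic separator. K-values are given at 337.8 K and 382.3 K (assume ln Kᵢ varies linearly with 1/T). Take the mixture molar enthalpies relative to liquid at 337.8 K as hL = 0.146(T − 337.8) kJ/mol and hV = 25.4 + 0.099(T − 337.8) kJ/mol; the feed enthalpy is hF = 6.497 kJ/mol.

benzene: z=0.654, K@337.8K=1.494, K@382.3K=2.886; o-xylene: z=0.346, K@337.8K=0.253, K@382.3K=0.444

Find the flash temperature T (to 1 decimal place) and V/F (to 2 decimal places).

Adiabatic flash: solve Rachford–Rice at each trial T, then check hF = ψ·hV(T) + (1−ψ)·hL(T).
  T = 337.8 K: K = (1.494, 0.253), RR gives ψ = 0.175, H_out = 4.447 kJ/mol
  T = 382.3 K: K = (2.886, 0.444), RR gives ψ = 0.993, H_out = 29.638 kJ/mol
  T = 360.1 K: K = (2.121, 0.341), RR gives ψ = 0.684, H_out = 19.914 kJ/mol
  T = 349.0 K: K = (1.791, 0.295), RR gives ψ = 0.491, H_out = 13.849 kJ/mol
  T = 343.4 K: K = (1.638, 0.274), RR gives ψ = 0.358, H_out = 9.829 kJ/mol
  T = 340.6 K: K = (1.565, 0.263), RR gives ψ = 0.275, H_out = 7.368 kJ/mol
  T = 339.2 K: K = (1.529, 0.258), RR gives ψ = 0.228, H_out = 5.976 kJ/mol
Linear interpolation between T = 339.2 (H_out = 5.976) and T = 340.6 (H_out = 7.368) on hF = 6.497 gives T ≈ 339.7 K, at which ψ = 0.25.

T = 339.7 K, V/F = 0.25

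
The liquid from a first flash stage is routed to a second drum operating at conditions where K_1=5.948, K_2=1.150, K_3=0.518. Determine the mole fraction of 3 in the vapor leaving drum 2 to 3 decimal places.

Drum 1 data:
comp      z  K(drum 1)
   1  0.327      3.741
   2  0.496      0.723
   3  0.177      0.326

Drum 1:
Rachford–Rice: g(ψ₁) = Σ zᵢ(Kᵢ−1)/(1+ψ₁(Kᵢ−1)) = 0.
g(0) = ΣzᵢKᵢ − 1 = 0.640 and g(1) = 1 − Σzᵢ/Kᵢ = -0.316, so a root lies in (0, 1).
Iterate (Newton) starting at ψ₁ = 0.34:
  ψ₁ = 0.340: g = 0.1575, g' = -0.840 → ψ₁ = 0.528
  ψ₁ = 0.528: g = 0.0204, g' = -0.656 → ψ₁ = 0.559
Converged at ψ₁ = 0.559.
Drum-1 compositions:
  1: x = 0.129, y = 0.483
  2: x = 0.587, y = 0.424
  3: x = 0.284, y = 0.093
Drum-2 feed = drum-1 liquid: z₂ = (0.1291, 0.5869, 0.2840).
Drum 2:
Let ψ₂ = V/F and solve Σ zᵢ(Kᵢ−1)/(1+ψ₂(Kᵢ−1)) = 0.
Feasibility: ΣzᵢKᵢ = 1.590, Σzᵢ/Kᵢ = 1.080 — both > 1, two phases present.
Iterate (Newton) starting at ψ₂ = 0.5:
  ψ₂ = 0.500: g = 0.0855, g' = -0.388 → ψ₂ = 0.720
  ψ₂ = 0.720: g = 0.0098, g' = -0.317 → ψ₂ = 0.751
Converged at ψ₂ = 0.751.
  1: x = 0.027, y = 0.163
  2: x = 0.527, y = 0.607
  3: x = 0.445, y = 0.231

y_3 (drum 2) = 0.231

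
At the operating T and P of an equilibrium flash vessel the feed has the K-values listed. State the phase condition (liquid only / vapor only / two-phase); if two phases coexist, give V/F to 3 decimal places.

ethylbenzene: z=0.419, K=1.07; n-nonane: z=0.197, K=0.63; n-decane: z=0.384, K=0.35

liquid only

ΣzᵢKᵢ = 0.707; Σzᵢ/Kᵢ = 1.801.
Since ΣzᵢKᵢ < 1 the mixture is below its bubble point — single liquid phase.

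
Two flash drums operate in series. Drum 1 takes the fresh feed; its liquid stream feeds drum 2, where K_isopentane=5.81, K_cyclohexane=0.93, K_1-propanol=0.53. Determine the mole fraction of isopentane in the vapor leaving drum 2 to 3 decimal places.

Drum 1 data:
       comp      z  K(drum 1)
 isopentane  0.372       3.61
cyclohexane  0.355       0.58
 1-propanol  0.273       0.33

Drum 1:
Material balance + equilibrium reduce to Σ zᵢ(Kᵢ−1)/(1+ψ₁(Kᵢ−1)) = 0.
Check two-phase: ΣzᵢKᵢ = 1.639 > 1 and Σzᵢ/Kᵢ = 1.542 > 1, so g(0) = 0.639 > 0 and g(1) = -0.542 < 0.
Newton iteration, ψ₁⁰ = 0.4:
  ψ₁ = 0.400: g = 0.0459, g' = -0.926 → ψ₁ = 0.450
  ψ₁ = 0.450: g = 0.0011, g' = -0.883 → ψ₁ = 0.451
Converged at ψ₁ = 0.451.
Drum-1 compositions:
  isopentane: x = 0.171, y = 0.617
  cyclohexane: x = 0.438, y = 0.254
  1-propanol: x = 0.391, y = 0.129
Drum-2 feed = drum-1 liquid: z₂ = (0.1709, 0.4379, 0.3912).
Drum 2:
Material balance + equilibrium reduce to Σ zᵢ(Kᵢ−1)/(1+ψ₂(Kᵢ−1)) = 0.
Check two-phase: ΣzᵢKᵢ = 1.607 > 1 and Σzᵢ/Kᵢ = 1.238 > 1, so g(0) = 0.607 > 0 and g(1) = -0.238 < 0.
Newton iteration, ψ₂⁰ = 0.66:
  ψ₂ = 0.660: g = -0.1018, g' = -0.411 → ψ₂ = 0.412
  ψ₂ = 0.412: g = 0.0159, g' = -0.580 → ψ₂ = 0.440
  ψ₂ = 0.440: g = 0.0005, g' = -0.547 → ψ₂ = 0.441
Converged at ψ₂ = 0.441.
  isopentane: x = 0.055, y = 0.318
  cyclohexane: x = 0.452, y = 0.420
  1-propanol: x = 0.493, y = 0.261

y_isopentane (drum 2) = 0.318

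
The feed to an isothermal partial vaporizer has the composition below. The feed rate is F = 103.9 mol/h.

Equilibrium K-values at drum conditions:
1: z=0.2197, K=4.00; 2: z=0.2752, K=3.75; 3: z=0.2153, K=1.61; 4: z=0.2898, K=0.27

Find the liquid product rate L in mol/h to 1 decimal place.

L = 20.0 mol/h

Let ψ = V/F and solve Σ zᵢ(Kᵢ−1)/(1+ψ(Kᵢ−1)) = 0.
g(0) = ΣzᵢKᵢ − 1 = 1.3357 and g(1) = 1 − Σzᵢ/Kᵢ = -0.3354, so a root lies in (0, 1).
Iterate (Newton) starting at ψ = 0.53:
  ψ = 0.5300: g = 0.31662, g' = -1.0960 → ψ = 0.8189
  ψ = 0.8189: g = -0.01501, g' = -1.3526 → ψ = 0.8078
  ψ = 0.8078: g = -0.00017, g' = -1.3226 → ψ = 0.8077
Converged at ψ = 0.8077.
Then V = ψ·F = 0.8077·103.9 = 83.9 mol/h and L = F − V = 20.0 mol/h.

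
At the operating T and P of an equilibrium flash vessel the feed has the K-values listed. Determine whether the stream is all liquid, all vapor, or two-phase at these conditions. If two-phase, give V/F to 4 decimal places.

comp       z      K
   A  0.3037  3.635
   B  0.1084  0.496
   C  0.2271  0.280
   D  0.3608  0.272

two-phase, V/F = 0.1748

ΣzᵢKᵢ = 1.3194; Σzᵢ/Kᵢ = 2.4396.
Both exceed 1, so a two-phase solution exists.
Material balance + equilibrium reduce to Σ zᵢ(Kᵢ−1)/(1+ψ(Kᵢ−1)) = 0.
Iterate (Newton) starting at ψ = 0.5:
  ψ = 0.5000: g = -0.39621, g' = -1.2020 → ψ = 0.1704
  ψ = 0.1704: g = 0.00631, g' = -1.4395 → ψ = 0.1748
Converged at ψ = 0.1748.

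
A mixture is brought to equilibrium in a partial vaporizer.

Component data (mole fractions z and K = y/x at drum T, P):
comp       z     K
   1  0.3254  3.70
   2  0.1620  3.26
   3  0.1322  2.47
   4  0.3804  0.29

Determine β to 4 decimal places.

Material balance + equilibrium reduce to Σ zᵢ(Kᵢ−1)/(1+β(Kᵢ−1)) = 0.
Feasibility: ΣzᵢKᵢ = 2.1690, Σzᵢ/Kᵢ = 1.5029 — both > 1, two phases present.
Iterate (Newton) starting at β = 0.49:
  β = 0.4900: g = 0.25073, g' = -1.1734 → β = 0.7037
Converged at β = 0.7037.

β = 0.7037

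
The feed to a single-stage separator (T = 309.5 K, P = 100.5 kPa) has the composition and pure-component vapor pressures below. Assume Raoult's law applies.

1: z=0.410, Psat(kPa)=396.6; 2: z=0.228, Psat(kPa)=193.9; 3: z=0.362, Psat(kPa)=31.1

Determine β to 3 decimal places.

β = 0.735

Raoult's law: Kᵢ = Pᵢˢᵃᵗ/P = Pᵢˢᵃᵗ/100.5.
  K_1 = 396.6/100.5 = 3.94627, K_2 = 193.9/100.5 = 1.92935, K_3 = 31.1/100.5 = 0.30945
Rachford–Rice: g(β) = Σ zᵢ(Kᵢ−1)/(1+β(Kᵢ−1)) = 0.
Check two-phase: ΣzᵢKᵢ = 2.170 > 1 and Σzᵢ/Kᵢ = 1.392 > 1, so g(0) = 1.170 > 0 and g(1) = -0.392 < 0.
Iterate (Newton) starting at β = 0.5:
  β = 0.500: g = 0.2513, g' = -1.076 → β = 0.733
  β = 0.733: g = 0.0016, g' = -1.135 → β = 0.735
Converged at β = 0.735.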